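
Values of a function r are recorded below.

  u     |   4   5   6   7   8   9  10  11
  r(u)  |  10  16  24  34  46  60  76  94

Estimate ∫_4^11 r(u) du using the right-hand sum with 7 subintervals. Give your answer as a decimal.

Δu = 1.
Sum = 1·[16 + 24 + 34 + 46 + 60 + 76 + 94] = 350.

350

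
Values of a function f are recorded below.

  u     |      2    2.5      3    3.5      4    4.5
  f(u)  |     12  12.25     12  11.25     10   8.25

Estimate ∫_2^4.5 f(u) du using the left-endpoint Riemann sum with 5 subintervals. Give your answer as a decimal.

Δu = 0.5.
Sum = 0.5·[12 + 12.25 + 12 + 11.25 + 10] = 28.75.

28.75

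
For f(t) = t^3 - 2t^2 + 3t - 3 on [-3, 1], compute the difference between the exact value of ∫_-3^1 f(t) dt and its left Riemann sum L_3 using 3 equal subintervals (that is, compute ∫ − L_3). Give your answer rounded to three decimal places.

43.259

Exact integral: ∫_-3^1 f(t) dt ≈ -62.66667.
L_3 ≈ -105.92593.
Error ≈ -62.66667 − (-105.92593) ≈ 43.259.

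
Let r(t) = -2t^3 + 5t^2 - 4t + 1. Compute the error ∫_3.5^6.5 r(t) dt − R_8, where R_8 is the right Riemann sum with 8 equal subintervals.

62.7890625

Exact integral: ∫_3.5^6.5 r(t) dt = -488.25.
R_8 = -551.0390625.
Error = -488.25 − (-551.0390625) = 62.7890625.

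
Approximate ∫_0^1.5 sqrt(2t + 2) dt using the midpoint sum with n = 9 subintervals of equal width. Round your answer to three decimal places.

Δt = (1.5 − 0)/9 = 1/6.
Midpoints: 1/12, 0.25, 5/12, 7/12, 0.75, 11/12, 13/12, 1.25, 17/12.
f(1/12) ≈ 1.472, f(0.25) ≈ 1.581, f(5/12) ≈ 1.683, f(7/12) ≈ 1.780, f(0.75) ≈ 1.871, f(11/12) ≈ 1.958, f(13/12) ≈ 2.041, f(1.25) ≈ 2.121, f(17/12) ≈ 2.198.
Sum = Δt · [f(1/12) + f(0.25) + f(5/12) + ...].
Sum ≈ 2.784.

2.784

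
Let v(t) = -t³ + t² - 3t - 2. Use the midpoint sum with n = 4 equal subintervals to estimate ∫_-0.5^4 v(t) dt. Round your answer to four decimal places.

-73.2173

Δt = (4 − (-0.5))/4 = 1.125.
Midpoints: 0.0625, 1.1875, 2.3125, 3.4375.
v(0.0625) = -8945/4096, v(1.1875) = -23867/4096, v(2.3125) = -65357/4096, v(3.4375) = -168407/4096.
Sum = Δt · [v(0.0625) + v(1.1875) + v(2.3125) + v(3.4375)].
Sum ≈ -73.2173.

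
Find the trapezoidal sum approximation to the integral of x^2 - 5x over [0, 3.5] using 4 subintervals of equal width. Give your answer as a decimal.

Δx = (3.5 − 0)/4 = 0.875.
f(0) = 0, f(0.875) = -3.609375, f(1.75) = -5.6875, f(2.625) = -6.234375, f(3.5) = -5.25.
T_4 = (Δx/2)·[f(x_0) + 2f(x_1) + 2f(x_2) + 2f(x_3) + f(x_4)].
Sum = -15.88671875.

-15.88671875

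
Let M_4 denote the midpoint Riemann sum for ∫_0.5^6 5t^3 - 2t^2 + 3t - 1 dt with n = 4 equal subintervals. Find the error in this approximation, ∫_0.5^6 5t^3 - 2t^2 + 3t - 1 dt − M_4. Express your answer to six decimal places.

Exact integral: ∫_0.5^6 f(t) dt ≈ 1524.13020833.
M_4 ≈ 1483.61962891.
Error ≈ 1524.13020833 − 1483.61962891 ≈ 40.510579.

40.510579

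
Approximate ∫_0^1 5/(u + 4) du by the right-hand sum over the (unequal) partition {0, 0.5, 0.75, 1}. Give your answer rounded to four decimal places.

1.0687

Subinterval widths: 0.5, 0.25, 0.25.
Right endpoints: 0.5, 0.75, 1.
f(0.5) = 10/9, f(0.75) = 20/19, f(1) = 1.
Sum = Σ Δu_i · f(u_i).
Sum ≈ 1.0687.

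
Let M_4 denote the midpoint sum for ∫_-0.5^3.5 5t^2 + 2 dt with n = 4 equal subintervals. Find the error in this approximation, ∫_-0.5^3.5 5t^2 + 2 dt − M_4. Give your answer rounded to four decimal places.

1.6667

Exact integral: ∫_-0.5^3.5 f(t) dt ≈ 79.666667.
M_4 = 78.
Error ≈ 79.666667 − 78 ≈ 1.6667.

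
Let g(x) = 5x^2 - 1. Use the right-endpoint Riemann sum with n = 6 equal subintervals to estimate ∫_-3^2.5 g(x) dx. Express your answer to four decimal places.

63.0909

Δx = (2.5 − (-3))/6 = 11/12.
Right endpoints: -25/12, -7/6, -0.25, 2/3, 19/12, 2.5.
g(-25/12) = 2981/144, g(-7/6) = 209/36, g(-0.25) = -0.6875, g(2/3) = 11/9, g(19/12) = 1661/144, g(2.5) = 30.25.
Sum = Δx · [g(-25/12) + g(-7/6) + g(-0.25) + ...].
Sum ≈ 63.0909.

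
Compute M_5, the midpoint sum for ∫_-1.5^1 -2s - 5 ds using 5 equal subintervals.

Δs = (1 − (-1.5))/5 = 0.5.
Midpoints: -1.25, -0.75, -0.25, 0.25, 0.75.
f(-1.25) = -2.5, f(-0.75) = -3.5, f(-0.25) = -4.5, f(0.25) = -5.5, f(0.75) = -6.5.
Sum = Δs · [f(-1.25) + f(-0.75) + f(-0.25) + f(0.25) + f(0.75)].
Sum = -11.25.

-11.25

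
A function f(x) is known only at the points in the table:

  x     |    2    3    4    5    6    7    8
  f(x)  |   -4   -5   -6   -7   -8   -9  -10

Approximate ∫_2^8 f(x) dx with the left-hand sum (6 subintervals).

-39

Δx = 1.
Sum = 1·[(-4) + (-5) + (-6) + (-7) + (-8) + (-9)] = -39.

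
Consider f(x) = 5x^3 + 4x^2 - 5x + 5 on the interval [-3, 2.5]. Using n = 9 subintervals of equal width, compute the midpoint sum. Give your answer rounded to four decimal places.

Δx = (2.5 − (-3))/9 = 11/18.
Midpoints: -97/36, -25/12, -53/36, -31/36, -0.25, 13/36, 35/36, 19/12, 79/36.
f(-97/36) = -2346629/46656, f(-25/12) = -21485/1728, f(-53/36) = 236831/46656, f(-31/36) = 423589/46656, f(-0.25) = 6.421875, f(13/36) = 184361/46656, f(35/36) = 397255/46656, f(19/12) = 46583/1728, f(79/36) = 3085259/46656.
Sum = Δx · [f(-97/36) + f(-25/12) + f(-53/36) + ...].
Sum ≈ 38.7437.

38.7437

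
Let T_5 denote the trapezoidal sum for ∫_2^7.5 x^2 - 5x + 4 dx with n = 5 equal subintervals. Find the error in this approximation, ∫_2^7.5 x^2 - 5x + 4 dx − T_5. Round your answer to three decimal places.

-1.109

Exact integral: ∫_2^7.5 f(x) dx ≈ 29.33333.
T_5 = 30.4425.
Error ≈ 29.33333 − 30.4425 ≈ -1.109.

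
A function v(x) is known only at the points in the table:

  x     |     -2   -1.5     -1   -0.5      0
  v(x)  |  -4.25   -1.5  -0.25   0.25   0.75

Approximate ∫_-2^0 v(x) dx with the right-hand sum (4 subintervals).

-0.375

Δx = 0.5.
Sum = 0.5·[(-1.5) + (-0.25) + 0.25 + 0.75] = -0.375.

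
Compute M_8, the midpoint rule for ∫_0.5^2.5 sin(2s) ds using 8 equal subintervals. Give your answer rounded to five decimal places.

0.12967

Δs = (2.5 − 0.5)/8 = 0.25.
Midpoints: 0.625, 0.875, 1.125, 1.375, 1.625, 1.875, 2.125, 2.375.
f(0.625) ≈ 0.94898, f(0.875) ≈ 0.98399, f(1.125) ≈ 0.77807, f(1.375) ≈ 0.38166, f(1.625) ≈ -0.10820, f(1.875) ≈ -0.57156, f(2.125) ≈ -0.89499, f(2.375) ≈ -0.99929.
Sum = Δs · [f(0.625) + f(0.875) + f(1.125) + ...].
Sum ≈ 0.12967.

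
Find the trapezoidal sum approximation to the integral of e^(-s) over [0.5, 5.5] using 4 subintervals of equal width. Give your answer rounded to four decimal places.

0.6789

Δs = (5.5 − 0.5)/4 = 1.25.
f(0.5) ≈ 0.6065, f(1.75) ≈ 0.1738, f(3) ≈ 0.0498, f(4.25) ≈ 0.0143, f(5.5) ≈ 0.0041.
T_4 = (Δs/2)·[f(s_0) + 2f(s_1) + 2f(s_2) + 2f(s_3) + f(s_4)].
Sum ≈ 0.6789.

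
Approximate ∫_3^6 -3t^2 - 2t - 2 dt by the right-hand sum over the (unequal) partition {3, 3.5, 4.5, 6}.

-277.625

Subinterval widths: 0.5, 1, 1.5.
Right endpoints: 3.5, 4.5, 6.
f(3.5) = -45.75, f(4.5) = -71.75, f(6) = -122.
Sum = Σ Δt_i · f(t_i).
Sum = -277.625.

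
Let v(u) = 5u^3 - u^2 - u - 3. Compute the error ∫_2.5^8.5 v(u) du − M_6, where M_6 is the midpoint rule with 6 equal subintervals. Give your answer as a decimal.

40.75

Exact integral: ∫_2.5^8.5 v(u) du = 6225.75.
M_6 = 6185.
Error = 6225.75 − 6185 = 40.75.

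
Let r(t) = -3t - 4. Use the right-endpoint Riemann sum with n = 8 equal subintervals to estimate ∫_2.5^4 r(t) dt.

-21.046875

Δt = (4 − 2.5)/8 = 0.1875.
Right endpoints: 2.6875, 2.875, 3.0625, 3.25, 3.4375, 3.625, 3.8125, 4.
r(2.6875) = -12.0625, r(2.875) = -12.625, r(3.0625) = -13.1875, r(3.25) = -13.75, r(3.4375) = -14.3125, r(3.625) = -14.875, r(3.8125) = -15.4375, r(4) = -16.
Sum = Δt · [r(2.6875) + r(2.875) + r(3.0625) + ...].
Sum = -21.046875.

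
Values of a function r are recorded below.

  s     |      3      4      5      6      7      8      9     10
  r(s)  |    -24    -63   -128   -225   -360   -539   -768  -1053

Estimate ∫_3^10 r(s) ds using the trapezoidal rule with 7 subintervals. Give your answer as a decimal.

-2621.5

Δs = 1.
T_7 = (1/2)·[(-24) + 2·(-63) + 2·(-128) + 2·(-225) + 2·(-360) + 2·(-539) + 2·(-768) + (-1053)] = -2621.5.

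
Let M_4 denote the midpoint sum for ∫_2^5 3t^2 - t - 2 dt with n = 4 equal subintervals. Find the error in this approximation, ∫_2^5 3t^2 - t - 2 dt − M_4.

0.421875

Exact integral: ∫_2^5 f(t) dt = 100.5.
M_4 = 100.078125.
Error = 100.5 − 100.078125 = 0.421875.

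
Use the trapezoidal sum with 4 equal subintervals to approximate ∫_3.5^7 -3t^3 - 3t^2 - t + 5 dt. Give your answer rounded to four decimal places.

-2011.6455

Δt = (7 − 3.5)/4 = 0.875.
f(3.5) = -163.875, f(4.375) = -157705/512, f(5.25) = -517.046875, f(6.125) = -411147/512, f(7) = -1178.
T_4 = (Δt/2)·[f(t_0) + 2f(t_1) + 2f(t_2) + 2f(t_3) + f(t_4)].
Sum ≈ -2011.6455.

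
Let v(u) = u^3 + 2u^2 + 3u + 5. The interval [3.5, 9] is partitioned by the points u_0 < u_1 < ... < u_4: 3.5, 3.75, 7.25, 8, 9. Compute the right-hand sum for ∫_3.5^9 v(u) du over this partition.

Subinterval widths: 0.25, 3.5, 0.75, 1.
Right endpoints: 3.75, 7.25, 8, 9.
v(3.75) = 97.109375, v(7.25) = 512.953125, v(8) = 669, v(9) = 923.
Sum = Σ Δu_i · v(u_i).
Sum = 3244.36328125.

3244.36328125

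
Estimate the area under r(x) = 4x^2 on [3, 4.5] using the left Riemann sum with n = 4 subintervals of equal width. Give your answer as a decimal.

77.203125

Δx = (4.5 − 3)/4 = 0.375.
Left endpoints: 3, 3.375, 3.75, 4.125.
r(3) = 36, r(3.375) = 45.5625, r(3.75) = 56.25, r(4.125) = 68.0625.
Sum = Δx · [r(3) + r(3.375) + r(3.75) + r(4.125)].
Sum = 77.203125.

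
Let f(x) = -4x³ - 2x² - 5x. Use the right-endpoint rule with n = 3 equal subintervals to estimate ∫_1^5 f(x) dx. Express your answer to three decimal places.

Δx = (5 − 1)/3 = 4/3.
Right endpoints: 7/3, 11/3, 5.
f(7/3) = -1981/27, f(11/3) = -6545/27, f(5) = -575.
Sum = Δx · [f(7/3) + f(11/3) + f(5)].
Sum ≈ -1187.704.

-1187.704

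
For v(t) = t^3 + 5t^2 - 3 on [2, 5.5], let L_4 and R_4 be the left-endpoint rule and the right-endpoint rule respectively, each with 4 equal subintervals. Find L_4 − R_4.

L_4 ≈ 358.770508.
R_4 ≈ 612.192383.
L_4 − R_4 = -253.421875.

-253.421875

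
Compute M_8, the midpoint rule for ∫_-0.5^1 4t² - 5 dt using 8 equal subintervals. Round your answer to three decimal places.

-6.018

Δt = (1 − (-0.5))/8 = 0.1875.
Midpoints: -0.40625, -0.21875, -0.03125, 0.15625, 0.34375, 0.53125, 0.71875, 0.90625.
f(-0.40625) = -4.33984375, f(-0.21875) = -4.80859375, f(-0.03125) = -4.99609375, f(0.15625) = -4.90234375, f(0.34375) = -4.52734375, f(0.53125) = -3.87109375, f(0.71875) = -2.93359375, f(0.90625) = -1.71484375.
Sum = Δt · [f(-0.40625) + f(-0.21875) + f(-0.03125) + ...].
Sum ≈ -6.018.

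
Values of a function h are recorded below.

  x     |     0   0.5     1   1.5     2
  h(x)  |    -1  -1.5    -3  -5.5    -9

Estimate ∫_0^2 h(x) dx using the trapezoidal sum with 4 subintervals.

-7.5

Δx = 0.5.
T_4 = (0.5/2)·[(-1) + 2·(-1.5) + 2·(-3) + 2·(-5.5) + (-9)] = -7.5.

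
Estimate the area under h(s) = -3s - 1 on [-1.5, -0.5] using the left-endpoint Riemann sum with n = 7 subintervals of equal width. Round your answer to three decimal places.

Δs = (-0.5 − (-1.5))/7 = 1/7.
Left endpoints: -1.5, -19/14, -17/14, -15/14, -13/14, -11/14, -9/14.
h(-1.5) = 3.5, h(-19/14) = 43/14, h(-17/14) = 37/14, h(-15/14) = 31/14, h(-13/14) = 25/14, h(-11/14) = 19/14, h(-9/14) = 13/14.
Sum = Δs · [h(-1.5) + h(-19/14) + h(-17/14) + ...].
Sum ≈ 2.214.

2.214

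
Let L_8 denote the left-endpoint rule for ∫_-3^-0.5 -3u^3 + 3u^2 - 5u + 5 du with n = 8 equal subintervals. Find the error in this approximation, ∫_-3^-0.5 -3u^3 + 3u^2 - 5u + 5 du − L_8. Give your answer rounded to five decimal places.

Exact integral: ∫_-3^-0.5 f(u) du = 121.953125.
L_8 ≈ 141.3684082.
Error ≈ 121.953125 − 141.3684082 ≈ -19.41528.

-19.41528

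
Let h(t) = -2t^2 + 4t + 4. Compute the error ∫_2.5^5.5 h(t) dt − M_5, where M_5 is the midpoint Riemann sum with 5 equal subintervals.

-0.18

Exact integral: ∫_2.5^5.5 h(t) dt = -40.5.
M_5 = -40.32.
Error = -40.5 − (-40.32) = -0.18.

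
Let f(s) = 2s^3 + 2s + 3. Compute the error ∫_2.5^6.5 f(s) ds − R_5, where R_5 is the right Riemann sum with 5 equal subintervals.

-221.92

Exact integral: ∫_2.5^6.5 f(s) ds = 921.
R_5 = 1142.92.
Error = 921 − 1142.92 = -221.92.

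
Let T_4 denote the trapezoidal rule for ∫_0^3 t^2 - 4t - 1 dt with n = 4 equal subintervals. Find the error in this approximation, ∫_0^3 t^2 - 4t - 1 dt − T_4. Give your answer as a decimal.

-0.28125

Exact integral: ∫_0^3 f(t) dt = -12.
T_4 = -11.71875.
Error = -12 − (-11.71875) = -0.28125.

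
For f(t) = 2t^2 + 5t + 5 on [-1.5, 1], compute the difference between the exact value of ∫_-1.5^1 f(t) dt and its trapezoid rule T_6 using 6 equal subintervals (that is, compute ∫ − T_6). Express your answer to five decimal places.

Exact integral: ∫_-1.5^1 f(t) dt ≈ 12.2916667.
T_6 ≈ 12.4363426.
Error ≈ 12.2916667 − 12.4363426 ≈ -0.14468.

-0.14468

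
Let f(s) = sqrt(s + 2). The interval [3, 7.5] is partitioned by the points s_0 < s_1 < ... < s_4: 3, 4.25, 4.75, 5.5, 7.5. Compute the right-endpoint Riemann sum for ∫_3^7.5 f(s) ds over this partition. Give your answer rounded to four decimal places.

Subinterval widths: 1.25, 0.5, 0.75, 2.
Right endpoints: 4.25, 4.75, 5.5, 7.5.
f(4.25) ≈ 2.5000, f(4.75) ≈ 2.5981, f(5.5) ≈ 2.7386, f(7.5) ≈ 3.0822.
Sum = Σ Δs_i · f(s_i).
Sum ≈ 12.6424.

12.6424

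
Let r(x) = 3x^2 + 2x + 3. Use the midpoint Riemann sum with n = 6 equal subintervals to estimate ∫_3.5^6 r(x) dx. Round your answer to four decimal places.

Δx = (6 − 3.5)/6 = 5/12.
Midpoints: 89/24, 4.125, 109/24, 119/24, 5.375, 139/24.
r(89/24) = 51.671875, r(4.125) = 62.296875, r(109/24) = 14201/192, r(119/24) = 86.671875, r(5.375) = 100.421875, r(139/24) = 22121/192.
Sum = Δx · [r(89/24) + r(4.125) + r(109/24) + ...].
Sum ≈ 204.2665.

204.2665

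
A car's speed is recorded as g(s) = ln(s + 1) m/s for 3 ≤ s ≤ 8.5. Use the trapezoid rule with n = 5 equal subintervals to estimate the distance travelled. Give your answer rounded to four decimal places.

10.3276

Δs = (8.5 − 3)/5 = 1.1.
g(3) ≈ 1.3863, g(4.1) ≈ 1.6292, g(5.2) ≈ 1.8245, g(6.3) ≈ 1.9879, g(7.4) ≈ 2.1282, g(8.5) ≈ 2.2513.
T_5 = (Δs/2)·[g(s_0) + 2g(s_1) + ... + 2g(s_{4}) + g(s_5)].
Sum ≈ 10.3276.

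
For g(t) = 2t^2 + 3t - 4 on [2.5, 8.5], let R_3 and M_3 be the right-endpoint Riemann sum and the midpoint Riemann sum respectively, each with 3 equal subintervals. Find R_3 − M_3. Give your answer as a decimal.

162

R_3 = 632.
M_3 = 470.
R_3 − M_3 = 162.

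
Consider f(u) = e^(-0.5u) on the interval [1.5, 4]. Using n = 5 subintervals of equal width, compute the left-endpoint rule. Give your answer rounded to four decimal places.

0.7618

Δu = (4 − 1.5)/5 = 0.5.
Left endpoints: 1.5, 2, 2.5, 3, 3.5.
f(1.5) ≈ 0.4724, f(2) ≈ 0.3679, f(2.5) ≈ 0.2865, f(3) ≈ 0.2231, f(3.5) ≈ 0.1738.
Sum = Δu · [f(1.5) + f(2) + f(2.5) + f(3) + f(3.5)].
Sum ≈ 0.7618.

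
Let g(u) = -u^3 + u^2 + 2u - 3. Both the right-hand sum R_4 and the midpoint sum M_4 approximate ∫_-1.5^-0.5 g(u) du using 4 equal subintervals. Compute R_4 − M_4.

R_4 = -3.03125.
M_4 = -2.6875.
R_4 − M_4 = -0.34375.

-0.34375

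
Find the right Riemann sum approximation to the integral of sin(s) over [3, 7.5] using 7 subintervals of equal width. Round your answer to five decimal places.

Δs = (7.5 − 3)/7 = 9/14.
Right endpoints: 51/14, 30/7, 69/14, 39/7, 87/14, 48/7, 7.5.
f(51/14) ≈ -0.48053, f(30/7) ≈ -0.91035, f(69/14) ≈ -0.97672, f(39/7) ≈ -0.65317, f(87/14) ≈ -0.06885, f(48/7) ≈ 0.54296, f(7.5) ≈ 0.93800.
Sum = Δs · [f(51/14) + f(30/7) + f(69/14) + ...].
Sum ≈ -1.03414.

-1.03414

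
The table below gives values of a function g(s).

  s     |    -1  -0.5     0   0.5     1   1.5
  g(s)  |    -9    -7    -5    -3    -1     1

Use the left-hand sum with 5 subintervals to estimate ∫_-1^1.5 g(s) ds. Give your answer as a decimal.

Δs = 0.5.
Sum = 0.5·[(-9) + (-7) + (-5) + (-3) + (-1)] = -12.5.

-12.5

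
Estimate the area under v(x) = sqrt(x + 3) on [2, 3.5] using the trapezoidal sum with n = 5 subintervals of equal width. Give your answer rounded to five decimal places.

Δx = (3.5 − 2)/5 = 0.3.
v(2) ≈ 2.23607, v(2.3) ≈ 2.30217, v(2.6) ≈ 2.36643, v(2.9) ≈ 2.42899, v(3.2) ≈ 2.48998, v(3.5) ≈ 2.54951.
T_5 = (Δx/2)·[v(x_0) + 2v(x_1) + ... + 2v(x_{4}) + v(x_5)].
Sum ≈ 3.59411.

3.59411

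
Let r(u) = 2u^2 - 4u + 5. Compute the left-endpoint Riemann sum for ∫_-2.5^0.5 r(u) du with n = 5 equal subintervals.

45.06

Δu = (0.5 − (-2.5))/5 = 0.6.
Left endpoints: -2.5, -1.9, -1.3, -0.7, -0.1.
r(-2.5) = 27.5, r(-1.9) = 19.82, r(-1.3) = 13.58, r(-0.7) = 8.78, r(-0.1) = 5.42.
Sum = Δu · [r(-2.5) + r(-1.9) + r(-1.3) + r(-0.7) + r(-0.1)].
Sum = 45.06.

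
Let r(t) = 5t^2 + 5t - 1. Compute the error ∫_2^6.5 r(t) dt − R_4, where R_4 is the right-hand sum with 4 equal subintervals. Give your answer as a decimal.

Exact integral: ∫_2^6.5 r(t) dt = 535.5.
R_4 = 660.48046875.
Error = 535.5 − 660.48046875 = -124.98046875.

-124.98046875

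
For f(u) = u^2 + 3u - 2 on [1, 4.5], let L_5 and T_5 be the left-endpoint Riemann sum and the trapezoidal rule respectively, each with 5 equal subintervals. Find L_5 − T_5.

-10.4125

L_5 = 41.79.
T_5 = 52.2025.
L_5 − T_5 = -10.4125.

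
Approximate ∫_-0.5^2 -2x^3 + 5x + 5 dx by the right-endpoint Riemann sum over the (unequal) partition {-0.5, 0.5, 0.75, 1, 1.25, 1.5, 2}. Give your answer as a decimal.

14

Subinterval widths: 1, 0.25, 0.25, 0.25, 0.25, 0.5.
Right endpoints: 0.5, 0.75, 1, 1.25, 1.5, 2.
f(0.5) = 7.25, f(0.75) = 7.90625, f(1) = 8, f(1.25) = 7.34375, f(1.5) = 5.75, f(2) = -1.
Sum = Σ Δx_i · f(x_i).
Sum = 14.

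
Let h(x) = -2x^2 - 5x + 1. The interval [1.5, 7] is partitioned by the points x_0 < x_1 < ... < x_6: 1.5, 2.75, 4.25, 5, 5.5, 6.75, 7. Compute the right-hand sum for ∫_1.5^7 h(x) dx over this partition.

-406.25

Subinterval widths: 1.25, 1.5, 0.75, 0.5, 1.25, 0.25.
Right endpoints: 2.75, 4.25, 5, 5.5, 6.75, 7.
h(2.75) = -27.875, h(4.25) = -56.375, h(5) = -74, h(5.5) = -87, h(6.75) = -123.875, h(7) = -132.
Sum = Σ Δx_i · h(x_i).
Sum = -406.25.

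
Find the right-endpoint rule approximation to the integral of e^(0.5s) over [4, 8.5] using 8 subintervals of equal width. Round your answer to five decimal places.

143.89743

Δs = (8.5 − 4)/8 = 0.5625.
Right endpoints: 4.5625, 5.125, 5.6875, 6.25, 6.8125, 7.375, 7.9375, 8.5.
f(4.5625) ≈ 9.78891, f(5.125) ≈ 12.96820, f(5.6875) ≈ 17.18007, f(6.25) ≈ 22.75990, f(6.8125) ≈ 30.15196, f(7.375) ≈ 39.94486, f(7.9375) ≈ 52.91834, f(8.5) ≈ 70.10541.
Sum = Δs · [f(4.5625) + f(5.125) + f(5.6875) + ...].
Sum ≈ 143.89743.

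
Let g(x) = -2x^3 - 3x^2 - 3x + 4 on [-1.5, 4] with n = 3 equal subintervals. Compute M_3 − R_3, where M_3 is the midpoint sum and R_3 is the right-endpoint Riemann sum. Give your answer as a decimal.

224.984375

M_3 ≈ -175.29340.
R_3 ≈ -400.27778.
M_3 − R_3 = 224.984375.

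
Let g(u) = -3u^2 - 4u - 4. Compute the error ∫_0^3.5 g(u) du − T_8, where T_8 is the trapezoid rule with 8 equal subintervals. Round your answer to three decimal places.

Exact integral: ∫_0^3.5 g(u) du = -81.375.
T_8 ≈ -81.70996.
Error ≈ -81.375 − (-81.70996) ≈ 0.335.

0.335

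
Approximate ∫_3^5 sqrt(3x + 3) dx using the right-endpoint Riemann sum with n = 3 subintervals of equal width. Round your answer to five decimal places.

Δx = (5 − 3)/3 = 2/3.
Right endpoints: 11/3, 13/3, 5.
f(11/3) ≈ 3.74166, f(13/3) ≈ 4.00000, f(5) ≈ 4.24264.
Sum = Δx · [f(11/3) + f(13/3) + f(5)].
Sum ≈ 7.98953.

7.98953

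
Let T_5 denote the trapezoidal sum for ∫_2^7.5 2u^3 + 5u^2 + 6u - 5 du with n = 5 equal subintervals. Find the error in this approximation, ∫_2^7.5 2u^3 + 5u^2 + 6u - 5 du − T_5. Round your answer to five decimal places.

Exact integral: ∫_2^7.5 f(u) du ≈ 2393.0729167.
T_5 = 2430.23.
Error ≈ 2393.0729167 − 2430.23 ≈ -37.15708.

-37.15708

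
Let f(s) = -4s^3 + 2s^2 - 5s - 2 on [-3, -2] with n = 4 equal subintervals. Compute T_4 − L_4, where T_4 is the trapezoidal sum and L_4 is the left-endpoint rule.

-11.375

T_4 = 88.5.
L_4 = 99.875.
T_4 − L_4 = -11.375.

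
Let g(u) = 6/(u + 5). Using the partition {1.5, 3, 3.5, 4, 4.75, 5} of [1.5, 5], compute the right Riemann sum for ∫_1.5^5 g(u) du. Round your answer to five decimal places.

Subinterval widths: 1.5, 0.5, 0.5, 0.75, 0.25.
Right endpoints: 3, 3.5, 4, 4.75, 5.
g(3) = 0.75, g(3.5) = 12/17, g(4) = 2/3, g(4.75) = 8/13, g(5) = 0.6.
Sum = Σ Δu_i · g(u_i).
Sum ≈ 2.42281.

2.42281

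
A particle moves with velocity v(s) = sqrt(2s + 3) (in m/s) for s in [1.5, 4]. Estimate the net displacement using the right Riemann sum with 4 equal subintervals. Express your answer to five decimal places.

Δs = (4 − 1.5)/4 = 0.625.
Right endpoints: 2.125, 2.75, 3.375, 4.
v(2.125) ≈ 2.69258, v(2.75) ≈ 2.91548, v(3.375) ≈ 3.12250, v(4) ≈ 3.31662.
Sum = Δs · [v(2.125) + v(2.75) + v(3.375) + v(4)].
Sum ≈ 7.52949.

7.52949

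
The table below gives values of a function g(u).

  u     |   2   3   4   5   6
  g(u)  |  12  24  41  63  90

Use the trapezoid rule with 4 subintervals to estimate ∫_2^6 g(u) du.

179

Δu = 1.
T_4 = (1/2)·[12 + 2·24 + 2·41 + 2·63 + 90] = 179.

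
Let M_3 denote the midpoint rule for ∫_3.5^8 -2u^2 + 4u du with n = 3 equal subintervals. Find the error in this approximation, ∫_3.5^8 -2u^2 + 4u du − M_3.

Exact integral: ∫_3.5^8 f(u) du = -209.25.
M_3 = -207.5625.
Error = -209.25 − (-207.5625) = -1.6875.

-1.6875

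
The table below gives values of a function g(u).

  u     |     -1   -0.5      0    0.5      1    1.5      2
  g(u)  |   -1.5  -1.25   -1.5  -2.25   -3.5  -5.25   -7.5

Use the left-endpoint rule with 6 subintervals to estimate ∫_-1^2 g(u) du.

Δu = 0.5.
Sum = 0.5·[(-1.5) + (-1.25) + (-1.5) + (-2.25) + (-3.5) + (-5.25)] = -7.625.

-7.625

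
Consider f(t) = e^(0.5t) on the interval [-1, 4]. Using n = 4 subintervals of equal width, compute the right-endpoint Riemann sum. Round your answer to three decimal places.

18.243

Δt = (4 − (-1))/4 = 1.25.
Right endpoints: 0.25, 1.5, 2.75, 4.
f(0.25) ≈ 1.133, f(1.5) ≈ 2.117, f(2.75) ≈ 3.955, f(4) ≈ 7.389.
Sum = Δt · [f(0.25) + f(1.5) + f(2.75) + f(4)].
Sum ≈ 18.243.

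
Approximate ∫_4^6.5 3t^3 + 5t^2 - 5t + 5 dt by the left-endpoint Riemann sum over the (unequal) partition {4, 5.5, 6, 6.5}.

Subinterval widths: 1.5, 0.5, 0.5.
Left endpoints: 4, 5.5, 6.
f(4) = 257, f(5.5) = 627.875, f(6) = 803.
Sum = Σ Δt_i · f(t_i).
Sum = 1100.9375.

1100.9375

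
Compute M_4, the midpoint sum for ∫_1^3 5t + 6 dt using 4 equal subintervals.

32

Δt = (3 − 1)/4 = 0.5.
Midpoints: 1.25, 1.75, 2.25, 2.75.
f(1.25) = 12.25, f(1.75) = 14.75, f(2.25) = 17.25, f(2.75) = 19.75.
Sum = Δt · [f(1.25) + f(1.75) + f(2.25) + f(2.75)].
Sum = 32.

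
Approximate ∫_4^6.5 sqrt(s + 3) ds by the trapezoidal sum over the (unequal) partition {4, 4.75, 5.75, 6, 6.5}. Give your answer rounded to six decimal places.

Subinterval widths: 0.75, 1, 0.25, 0.5.
f(4) ≈ 2.645751, f(4.75) ≈ 2.783882, f(5.75) ≈ 2.958040, f(6) ≈ 3.000000, f(6.5) ≈ 3.082207.
On each subinterval the trapezoid contributes (Δs_i/2)·[f(s_{i-1}) + f(s_i)].
Sum ≈ 7.172380.

7.172380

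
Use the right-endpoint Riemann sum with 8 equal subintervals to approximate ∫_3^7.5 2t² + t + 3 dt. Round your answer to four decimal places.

328.6934

Δt = (7.5 − 3)/8 = 0.5625.
Right endpoints: 3.5625, 4.125, 4.6875, 5.25, 5.8125, 6.375, 6.9375, 7.5.
f(3.5625) = 31.9453125, f(4.125) = 41.15625, f(4.6875) = 51.6328125, f(5.25) = 63.375, f(5.8125) = 76.3828125, f(6.375) = 90.65625, f(6.9375) = 106.1953125, f(7.5) = 123.
Sum = Δt · [f(3.5625) + f(4.125) + f(4.6875) + ...].
Sum ≈ 328.6934.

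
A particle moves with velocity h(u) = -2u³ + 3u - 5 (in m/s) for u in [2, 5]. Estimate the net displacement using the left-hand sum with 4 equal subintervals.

-209.53125

Δu = (5 − 2)/4 = 0.75.
Left endpoints: 2, 2.75, 3.5, 4.25.
h(2) = -15, h(2.75) = -38.34375, h(3.5) = -80.25, h(4.25) = -145.78125.
Sum = Δu · [h(2) + h(2.75) + h(3.5) + h(4.25)].
Sum = -209.53125.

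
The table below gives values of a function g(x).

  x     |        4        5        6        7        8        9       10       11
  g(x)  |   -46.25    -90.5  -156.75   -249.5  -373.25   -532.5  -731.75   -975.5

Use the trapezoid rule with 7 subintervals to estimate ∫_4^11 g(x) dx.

Δx = 1.
T_7 = (1/2)·[(-46.25) + 2·(-90.5) + 2·(-156.75) + 2·(-249.5) + 2·(-373.25) + 2·(-532.5) + 2·(-731.75) + (-975.5)] = -2645.125.

-2645.125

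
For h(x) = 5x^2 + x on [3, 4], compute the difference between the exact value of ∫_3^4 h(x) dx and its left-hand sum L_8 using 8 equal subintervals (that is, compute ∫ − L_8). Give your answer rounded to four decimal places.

2.2370

Exact integral: ∫_3^4 h(x) dx ≈ 65.166667.
L_8 = 62.9296875.
Error ≈ 65.166667 − 62.9296875 ≈ 2.2370.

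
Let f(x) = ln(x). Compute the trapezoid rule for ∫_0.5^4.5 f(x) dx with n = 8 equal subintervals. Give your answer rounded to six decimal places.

Δx = (4.5 − 0.5)/8 = 0.5.
f(0.5) ≈ -0.693147, f(1) ≈ 0.000000, f(1.5) ≈ 0.405465, f(2) ≈ 0.693147, f(2.5) ≈ 0.916291, f(3) ≈ 1.098612, f(3.5) ≈ 1.252763, f(4) ≈ 1.386294, f(4.5) ≈ 1.504077.
T_8 = (Δx/2)·[f(x_0) + 2f(x_1) + ... + 2f(x_{7}) + f(x_8)].
Sum ≈ 3.079019.

3.079019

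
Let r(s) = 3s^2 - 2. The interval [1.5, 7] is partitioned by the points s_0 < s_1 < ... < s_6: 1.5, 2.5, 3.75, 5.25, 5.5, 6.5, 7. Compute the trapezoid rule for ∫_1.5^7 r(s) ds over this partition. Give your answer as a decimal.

332.359375

Subinterval widths: 1, 1.25, 1.5, 0.25, 1, 0.5.
r(1.5) = 4.75, r(2.5) = 16.75, r(3.75) = 40.1875, r(5.25) = 80.6875, r(5.5) = 88.75, r(6.5) = 124.75, r(7) = 145.
On each subinterval the trapezoid contributes (Δs_i/2)·[r(s_{i-1}) + r(s_i)].
Sum = 332.359375.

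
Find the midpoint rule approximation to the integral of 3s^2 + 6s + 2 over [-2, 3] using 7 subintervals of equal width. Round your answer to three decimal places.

Δs = (3 − (-2))/7 = 5/7.
Midpoints: -23/14, -13/14, -3/14, 0.5, 17/14, 27/14, 37/14.
f(-23/14) = 47/196, f(-13/14) = -193/196, f(-3/14) = 167/196, f(0.5) = 5.75, f(17/14) = 2687/196, f(27/14) = 4847/196, f(37/14) = 7607/196.
Sum = Δs · [f(-23/14) + f(-13/14) + f(-3/14) + ...].
Sum ≈ 59.362.

59.362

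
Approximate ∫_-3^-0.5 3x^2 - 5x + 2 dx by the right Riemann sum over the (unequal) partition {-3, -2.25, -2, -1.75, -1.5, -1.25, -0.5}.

43.546875

Subinterval widths: 0.75, 0.25, 0.25, 0.25, 0.25, 0.75.
Right endpoints: -2.25, -2, -1.75, -1.5, -1.25, -0.5.
f(-2.25) = 28.4375, f(-2) = 24, f(-1.75) = 19.9375, f(-1.5) = 16.25, f(-1.25) = 12.9375, f(-0.5) = 5.25.
Sum = Σ Δx_i · f(x_i).
Sum = 43.546875.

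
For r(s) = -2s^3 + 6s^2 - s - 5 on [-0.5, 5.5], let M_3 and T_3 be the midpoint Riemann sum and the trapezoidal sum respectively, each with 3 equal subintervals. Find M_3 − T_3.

54

M_3 = -151.5.
T_3 = -205.5.
M_3 − T_3 = 54.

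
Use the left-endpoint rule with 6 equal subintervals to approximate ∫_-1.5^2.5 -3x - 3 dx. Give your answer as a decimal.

-14

Δx = (2.5 − (-1.5))/6 = 2/3.
Left endpoints: -1.5, -5/6, -1/6, 0.5, 7/6, 11/6.
f(-1.5) = 1.5, f(-5/6) = -0.5, f(-1/6) = -2.5, f(0.5) = -4.5, f(7/6) = -6.5, f(11/6) = -8.5.
Sum = Δx · [f(-1.5) + f(-5/6) + f(-1/6) + ...].
Sum = -14.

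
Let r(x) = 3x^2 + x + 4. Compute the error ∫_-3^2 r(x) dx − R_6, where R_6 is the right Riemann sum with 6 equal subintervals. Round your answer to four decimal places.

Exact integral: ∫_-3^2 r(x) dx = 52.5.
R_6 ≈ 50.069444.
Error ≈ 52.5 − 50.069444 ≈ 2.4306.

2.4306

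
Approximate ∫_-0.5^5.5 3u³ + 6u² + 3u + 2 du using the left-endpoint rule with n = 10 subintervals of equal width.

877.26

Δu = (5.5 − (-0.5))/10 = 0.6.
Left endpoints: -0.5, 0.1, 0.7, 1.3, 1.9, 2.5, 3.1, 3.7, 4.3, 4.9.
f(-0.5) = 1.625, f(0.1) = 2.363, f(0.7) = 8.069, f(1.3) = 22.631, f(1.9) = 49.937, f(2.5) = 93.875, f(3.1) = 158.333, f(3.7) = 247.199, f(4.3) = 364.361, f(4.9) = 513.707.
Sum = Δu · [f(-0.5) + f(0.1) + f(0.7) + ...].
Sum = 877.26.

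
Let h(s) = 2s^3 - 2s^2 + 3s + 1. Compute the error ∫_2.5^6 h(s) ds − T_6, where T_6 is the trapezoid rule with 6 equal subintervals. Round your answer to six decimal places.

-4.664641

Exact integral: ∫_2.5^6 h(s) ds ≈ 543.01041667.
T_6 ≈ 547.67505787.
Error ≈ 543.01041667 − 547.67505787 ≈ -4.664641.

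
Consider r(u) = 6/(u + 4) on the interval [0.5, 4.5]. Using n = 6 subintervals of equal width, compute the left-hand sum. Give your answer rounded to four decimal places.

4.0330

Δu = (4.5 − 0.5)/6 = 2/3.
Left endpoints: 0.5, 7/6, 11/6, 2.5, 19/6, 23/6.
r(0.5) = 4/3, r(7/6) = 36/31, r(11/6) = 36/35, r(2.5) = 12/13, r(19/6) = 36/43, r(23/6) = 36/47.
Sum = Δu · [r(0.5) + r(7/6) + r(11/6) + ...].
Sum ≈ 4.0330.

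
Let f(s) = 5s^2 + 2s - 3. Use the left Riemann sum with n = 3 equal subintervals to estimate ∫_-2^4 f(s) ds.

Δs = (4 − (-2))/3 = 2.
Left endpoints: -2, 0, 2.
f(-2) = 13, f(0) = -3, f(2) = 21.
Sum = Δs · [f(-2) + f(0) + f(2)].
Sum = 62.

62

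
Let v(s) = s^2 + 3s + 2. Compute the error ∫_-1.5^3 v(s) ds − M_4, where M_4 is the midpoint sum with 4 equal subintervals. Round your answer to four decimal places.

Exact integral: ∫_-1.5^3 v(s) ds = 29.25.
M_4 ≈ 28.775391.
Error ≈ 29.25 − 28.775391 ≈ 0.4746.

0.4746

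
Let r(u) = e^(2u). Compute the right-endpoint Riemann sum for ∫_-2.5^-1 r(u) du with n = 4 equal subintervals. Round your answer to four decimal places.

0.0914

Δu = (-1 − (-2.5))/4 = 0.375.
Right endpoints: -2.125, -1.75, -1.375, -1.
r(-2.125) ≈ 0.0143, r(-1.75) ≈ 0.0302, r(-1.375) ≈ 0.0639, r(-1) ≈ 0.1353.
Sum = Δu · [r(-2.125) + r(-1.75) + r(-1.375) + r(-1)].
Sum ≈ 0.0914.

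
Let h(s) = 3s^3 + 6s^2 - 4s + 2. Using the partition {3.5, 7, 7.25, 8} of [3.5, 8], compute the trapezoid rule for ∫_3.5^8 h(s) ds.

Subinterval widths: 3.5, 0.25, 0.75.
h(3.5) = 190.125, h(7) = 1297, h(7.25) = 1431.609375, h(8) = 1890.
On each subinterval the trapezoid contributes (Δs_i/2)·[h(s_{i-1}) + h(s_i)].
Sum = 4189.1484375.

4189.1484375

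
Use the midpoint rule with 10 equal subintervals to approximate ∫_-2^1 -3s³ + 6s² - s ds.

30.51375

Δs = (1 − (-2))/10 = 0.3.
Midpoints: -1.85, -1.55, -1.25, -0.95, -0.65, -0.35, -0.05, 0.25, 0.55, 0.85.
f(-1.85) = 41.379875, f(-1.55) = 27.136625, f(-1.25) = 16.484375, f(-0.95) = 8.937125, f(-0.65) = 4.008875, f(-0.35) = 1.213625, f(-0.05) = 0.065375, f(0.25) = 0.078125, f(0.55) = 0.765875, f(0.85) = 1.642625.
Sum = Δs · [f(-1.85) + f(-1.55) + f(-1.25) + ...].
Sum = 30.51375.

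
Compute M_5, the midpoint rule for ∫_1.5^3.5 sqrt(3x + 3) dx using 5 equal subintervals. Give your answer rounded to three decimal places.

6.459

Δx = (3.5 − 1.5)/5 = 0.4.
Midpoints: 1.7, 2.1, 2.5, 2.9, 3.3.
f(1.7) ≈ 2.846, f(2.1) ≈ 3.050, f(2.5) ≈ 3.240, f(2.9) ≈ 3.421, f(3.3) ≈ 3.592.
Sum = Δx · [f(1.7) + f(2.1) + f(2.5) + f(2.9) + f(3.3)].
Sum ≈ 6.459.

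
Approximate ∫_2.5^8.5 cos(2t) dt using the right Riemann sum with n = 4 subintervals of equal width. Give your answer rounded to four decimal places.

Δt = (8.5 − 2.5)/4 = 1.5.
Right endpoints: 4, 5.5, 7, 8.5.
f(4) ≈ -0.1455, f(5.5) ≈ 0.0044, f(7) ≈ 0.1367, f(8.5) ≈ -0.2752.
Sum = Δt · [f(4) + f(5.5) + f(7) + f(8.5)].
Sum ≈ -0.4193.

-0.4193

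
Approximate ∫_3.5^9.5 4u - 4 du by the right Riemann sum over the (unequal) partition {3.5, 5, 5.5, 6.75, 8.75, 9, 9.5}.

Subinterval widths: 1.5, 0.5, 1.25, 2, 0.25, 0.5.
Right endpoints: 5, 5.5, 6.75, 8.75, 9, 9.5.
f(5) = 16, f(5.5) = 18, f(6.75) = 23, f(8.75) = 31, f(9) = 32, f(9.5) = 34.
Sum = Σ Δu_i · f(u_i).
Sum = 148.75.

148.75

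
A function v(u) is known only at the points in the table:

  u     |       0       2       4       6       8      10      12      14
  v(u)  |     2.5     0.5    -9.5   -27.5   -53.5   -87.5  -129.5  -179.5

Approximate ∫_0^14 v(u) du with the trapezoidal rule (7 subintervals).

-791

Δu = 2.
T_7 = (2/2)·[2.5 + 2·0.5 + 2·(-9.5) + 2·(-27.5) + 2·(-53.5) + 2·(-87.5) + 2·(-129.5) + (-179.5)] = -791.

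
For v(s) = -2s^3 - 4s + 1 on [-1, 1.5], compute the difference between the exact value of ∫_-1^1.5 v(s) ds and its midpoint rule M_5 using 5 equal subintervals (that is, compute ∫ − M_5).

Exact integral: ∫_-1^1.5 v(s) ds = -2.03125.
M_5 = -1.953125.
Error = -2.03125 − (-1.953125) = -0.078125.

-0.078125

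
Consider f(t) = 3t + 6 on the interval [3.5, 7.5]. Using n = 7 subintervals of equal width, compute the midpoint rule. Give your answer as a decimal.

90

Δt = (7.5 − 3.5)/7 = 4/7.
Midpoints: 53/14, 61/14, 69/14, 5.5, 85/14, 93/14, 101/14.
f(53/14) = 243/14, f(61/14) = 267/14, f(69/14) = 291/14, f(5.5) = 22.5, f(85/14) = 339/14, f(93/14) = 363/14, f(101/14) = 387/14.
Sum = Δt · [f(53/14) + f(61/14) + f(69/14) + ...].
Sum = 90.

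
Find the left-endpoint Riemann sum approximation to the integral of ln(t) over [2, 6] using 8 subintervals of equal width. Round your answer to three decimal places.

5.083

Δt = (6 − 2)/8 = 0.5.
Left endpoints: 2, 2.5, 3, 3.5, 4, 4.5, 5, 5.5.
f(2) ≈ 0.693, f(2.5) ≈ 0.916, f(3) ≈ 1.099, f(3.5) ≈ 1.253, f(4) ≈ 1.386, f(4.5) ≈ 1.504, f(5) ≈ 1.609, f(5.5) ≈ 1.705.
Sum = Δt · [f(2) + f(2.5) + f(3) + ...].
Sum ≈ 5.083.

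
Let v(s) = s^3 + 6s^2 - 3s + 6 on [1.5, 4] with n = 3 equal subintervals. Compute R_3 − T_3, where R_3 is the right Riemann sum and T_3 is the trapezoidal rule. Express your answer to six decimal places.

R_3 ≈ 238.99305556.
T_3 ≈ 182.48263889.
R_3 − T_3 ≈ 56.510417.

56.510417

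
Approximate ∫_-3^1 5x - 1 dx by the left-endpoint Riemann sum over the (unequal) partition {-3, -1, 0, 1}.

Subinterval widths: 2, 1, 1.
Left endpoints: -3, -1, 0.
f(-3) = -16, f(-1) = -6, f(0) = -1.
Sum = Σ Δx_i · f(x_i).
Sum = -39.

-39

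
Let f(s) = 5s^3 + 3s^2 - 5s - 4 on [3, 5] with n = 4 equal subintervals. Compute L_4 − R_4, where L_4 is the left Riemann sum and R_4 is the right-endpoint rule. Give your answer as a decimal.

-264

L_4 = 603.25.
R_4 = 867.25.
L_4 − R_4 = -264.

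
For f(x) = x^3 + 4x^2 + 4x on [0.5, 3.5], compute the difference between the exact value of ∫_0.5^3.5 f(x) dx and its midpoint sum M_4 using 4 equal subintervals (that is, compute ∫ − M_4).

Exact integral: ∫_0.5^3.5 f(x) dx = 118.5.
M_4 = 117.09375.
Error = 118.5 − 117.09375 = 1.40625.

1.40625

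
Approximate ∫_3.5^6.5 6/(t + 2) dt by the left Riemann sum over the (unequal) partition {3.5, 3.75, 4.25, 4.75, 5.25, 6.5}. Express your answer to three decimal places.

2.753

Subinterval widths: 0.25, 0.5, 0.5, 0.5, 1.25.
Left endpoints: 3.5, 3.75, 4.25, 4.75, 5.25.
f(3.5) = 12/11, f(3.75) = 24/23, f(4.25) = 0.96, f(4.75) = 8/9, f(5.25) = 24/29.
Sum = Σ Δt_i · f(t_i).
Sum ≈ 2.753.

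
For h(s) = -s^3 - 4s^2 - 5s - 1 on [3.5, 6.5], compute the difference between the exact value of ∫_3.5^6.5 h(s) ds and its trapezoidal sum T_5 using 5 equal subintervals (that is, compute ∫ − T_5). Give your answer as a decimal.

3.42

Exact integral: ∫_3.5^6.5 h(s) ds = -795.75.
T_5 = -799.17.
Error = -795.75 − (-799.17) = 3.42.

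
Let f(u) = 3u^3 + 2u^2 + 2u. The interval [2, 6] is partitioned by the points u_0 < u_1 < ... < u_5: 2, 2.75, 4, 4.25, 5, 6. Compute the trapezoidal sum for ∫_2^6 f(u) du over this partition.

1154.6015625

Subinterval widths: 0.75, 1.25, 0.25, 0.75, 1.
f(2) = 36, f(2.75) = 83.015625, f(4) = 232, f(4.25) = 274.921875, f(5) = 435, f(6) = 732.
On each subinterval the trapezoid contributes (Δu_i/2)·[f(u_{i-1}) + f(u_i)].
Sum = 1154.6015625.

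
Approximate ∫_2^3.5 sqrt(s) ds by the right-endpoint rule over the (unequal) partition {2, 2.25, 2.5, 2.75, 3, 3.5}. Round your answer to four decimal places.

Subinterval widths: 0.25, 0.25, 0.25, 0.25, 0.5.
Right endpoints: 2.25, 2.5, 2.75, 3, 3.5.
f(2.25) ≈ 1.5000, f(2.5) ≈ 1.5811, f(2.75) ≈ 1.6583, f(3) ≈ 1.7321, f(3.5) ≈ 1.8708.
Sum = Σ Δs_i · f(s_i).
Sum ≈ 2.5533.

2.5533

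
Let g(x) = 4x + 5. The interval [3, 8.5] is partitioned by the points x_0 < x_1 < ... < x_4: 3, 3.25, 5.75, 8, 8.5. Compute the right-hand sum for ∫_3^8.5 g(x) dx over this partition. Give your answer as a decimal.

Subinterval widths: 0.25, 2.5, 2.25, 0.5.
Right endpoints: 3.25, 5.75, 8, 8.5.
g(3.25) = 18, g(5.75) = 28, g(8) = 37, g(8.5) = 39.
Sum = Σ Δx_i · g(x_i).
Sum = 177.25.

177.25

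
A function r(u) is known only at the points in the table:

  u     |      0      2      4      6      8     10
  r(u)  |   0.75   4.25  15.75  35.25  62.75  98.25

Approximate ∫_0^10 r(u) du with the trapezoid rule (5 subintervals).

335

Δu = 2.
T_5 = (2/2)·[0.75 + 2·4.25 + 2·15.75 + 2·35.25 + 2·62.75 + 98.25] = 335.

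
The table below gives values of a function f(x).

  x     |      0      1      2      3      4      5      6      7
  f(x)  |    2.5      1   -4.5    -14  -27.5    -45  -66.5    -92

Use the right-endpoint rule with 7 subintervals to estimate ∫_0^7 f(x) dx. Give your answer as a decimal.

-248.5

Δx = 1.
Sum = 1·[1 + (-4.5) + (-14) + (-27.5) + (-45) + (-66.5) + (-92)] = -248.5.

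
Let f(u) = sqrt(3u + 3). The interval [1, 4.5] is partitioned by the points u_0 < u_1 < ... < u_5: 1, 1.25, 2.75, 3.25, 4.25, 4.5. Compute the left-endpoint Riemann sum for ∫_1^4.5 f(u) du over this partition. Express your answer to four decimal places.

Subinterval widths: 0.25, 1.5, 0.5, 1, 0.25.
Left endpoints: 1, 1.25, 2.75, 3.25, 4.25.
f(1) ≈ 2.4495, f(1.25) ≈ 2.5981, f(2.75) ≈ 3.3541, f(3.25) ≈ 3.5707, f(4.25) ≈ 3.9686.
Sum = Σ Δu_i · f(u_i).
Sum ≈ 10.7494.

10.7494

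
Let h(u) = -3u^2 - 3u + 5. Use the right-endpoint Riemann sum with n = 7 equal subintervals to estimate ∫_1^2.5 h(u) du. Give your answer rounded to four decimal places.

-17.2041

Δu = (2.5 − 1)/7 = 3/14.
Right endpoints: 17/14, 10/7, 23/14, 13/7, 29/14, 16/7, 2.5.
h(17/14) = -601/196, h(10/7) = -265/49, h(23/14) = -1573/196, h(13/7) = -535/49, h(29/14) = -2761/196, h(16/7) = -859/49, h(2.5) = -21.25.
Sum = Δu · [h(17/14) + h(10/7) + h(23/14) + ...].
Sum ≈ -17.2041.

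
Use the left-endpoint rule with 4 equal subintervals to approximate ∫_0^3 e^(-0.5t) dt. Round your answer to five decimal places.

1.86323

Δt = (3 − 0)/4 = 0.75.
Left endpoints: 0, 0.75, 1.5, 2.25.
f(0) ≈ 1.00000, f(0.75) ≈ 0.68729, f(1.5) ≈ 0.47237, f(2.25) ≈ 0.32465.
Sum = Δt · [f(0) + f(0.75) + f(1.5) + f(2.25)].
Sum ≈ 1.86323.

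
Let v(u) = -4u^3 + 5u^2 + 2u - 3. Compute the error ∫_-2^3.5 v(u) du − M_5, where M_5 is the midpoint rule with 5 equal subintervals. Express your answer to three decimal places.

-2.218

Exact integral: ∫_-2^3.5 v(u) du ≈ -57.52083.
M_5 = -55.3025.
Error ≈ -57.52083 − (-55.3025) ≈ -2.218.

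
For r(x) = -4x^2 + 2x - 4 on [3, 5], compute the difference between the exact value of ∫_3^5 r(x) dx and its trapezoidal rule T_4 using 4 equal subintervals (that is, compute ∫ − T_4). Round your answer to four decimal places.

0.3333

Exact integral: ∫_3^5 r(x) dx ≈ -122.666667.
T_4 = -123.
Error ≈ -122.666667 − (-123) ≈ 0.3333.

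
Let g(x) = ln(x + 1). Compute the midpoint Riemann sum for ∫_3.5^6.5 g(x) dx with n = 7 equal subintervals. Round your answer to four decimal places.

5.3441

Δx = (6.5 − 3.5)/7 = 3/7.
Midpoints: 26/7, 29/7, 32/7, 5, 38/7, 41/7, 44/7.
g(26/7) ≈ 1.5506, g(29/7) ≈ 1.6376, g(32/7) ≈ 1.7177, g(5) ≈ 1.7918, g(38/7) ≈ 1.8608, g(41/7) ≈ 1.9253, g(44/7) ≈ 1.9859.
Sum = Δx · [g(26/7) + g(29/7) + g(32/7) + ...].
Sum ≈ 5.3441.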